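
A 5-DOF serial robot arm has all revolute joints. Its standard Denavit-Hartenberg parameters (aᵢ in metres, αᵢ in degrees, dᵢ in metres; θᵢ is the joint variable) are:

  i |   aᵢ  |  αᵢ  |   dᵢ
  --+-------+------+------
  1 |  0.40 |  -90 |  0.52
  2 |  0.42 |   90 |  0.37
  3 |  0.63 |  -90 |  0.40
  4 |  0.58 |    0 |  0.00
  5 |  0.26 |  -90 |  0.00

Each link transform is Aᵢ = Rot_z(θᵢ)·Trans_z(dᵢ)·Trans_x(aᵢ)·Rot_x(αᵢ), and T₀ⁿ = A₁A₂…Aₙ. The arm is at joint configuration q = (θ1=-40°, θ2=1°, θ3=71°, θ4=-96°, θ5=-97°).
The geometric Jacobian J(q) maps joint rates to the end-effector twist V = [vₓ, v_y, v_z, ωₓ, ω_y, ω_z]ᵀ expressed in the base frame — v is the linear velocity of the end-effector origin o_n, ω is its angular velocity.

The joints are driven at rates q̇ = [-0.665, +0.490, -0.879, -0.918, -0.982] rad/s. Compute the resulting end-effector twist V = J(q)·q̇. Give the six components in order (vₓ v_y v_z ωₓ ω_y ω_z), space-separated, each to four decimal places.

0.0579 -1.4981 -0.8032 1.2816 -1.2432 -1.5752

o_n = [1.1491, -0.0911, 1.4291]
J₁: ẑ×o_n = [0.0911, 1.1491, -0.0000], ω = ẑ
J2: z=[0.6428, 0.7660, 0.0000] o=[0.3064, -0.2571, 0.5200] → [0.6964, -0.5843, -0.5388, 0.6428, 0.7660, 0.0000]
J3: z=[0.0134, -0.0112, 0.9998] o=[0.8659, -0.2436, 0.5127] → [-0.1627, 0.2709, 0.0052, 0.0134, -0.0112, 0.9998]
J4: z=[-0.5149, 0.8571, 0.0165] o=[1.4113, 0.0764, 0.9090] → [0.4485, 0.2635, 0.3110, -0.5149, 0.8571, 0.0165]
J5: z=[-0.5149, 0.8571, 0.0165] o=[1.3670, 0.0387, 1.4861] → [-0.0467, -0.0330, 0.2536, -0.5149, 0.8571, 0.0165]
V = J·q̇ = [0.0579, -1.4981, -0.8032, 1.2816, -1.2432, -1.5752]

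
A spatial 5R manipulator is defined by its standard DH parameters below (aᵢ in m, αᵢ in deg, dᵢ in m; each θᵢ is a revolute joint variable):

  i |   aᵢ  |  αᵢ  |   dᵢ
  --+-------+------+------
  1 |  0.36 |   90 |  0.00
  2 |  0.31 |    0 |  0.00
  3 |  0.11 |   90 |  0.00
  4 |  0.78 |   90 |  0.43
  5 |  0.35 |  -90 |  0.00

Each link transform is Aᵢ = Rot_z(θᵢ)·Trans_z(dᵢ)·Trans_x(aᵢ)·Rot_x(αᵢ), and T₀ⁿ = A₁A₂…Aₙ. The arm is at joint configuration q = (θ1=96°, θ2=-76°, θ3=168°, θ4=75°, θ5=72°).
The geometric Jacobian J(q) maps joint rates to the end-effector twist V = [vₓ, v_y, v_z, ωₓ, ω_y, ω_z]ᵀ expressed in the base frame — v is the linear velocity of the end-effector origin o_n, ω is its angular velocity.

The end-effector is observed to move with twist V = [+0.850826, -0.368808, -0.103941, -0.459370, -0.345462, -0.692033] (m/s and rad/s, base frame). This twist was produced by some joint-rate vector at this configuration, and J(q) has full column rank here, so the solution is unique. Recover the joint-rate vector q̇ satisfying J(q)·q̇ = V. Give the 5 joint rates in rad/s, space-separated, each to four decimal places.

o_n = [0.7293, 1.2687, 0.0655]
J₁: ẑ×o_n = [-1.2687, 0.7293, 0.0000], ω = ẑ
J2: z=[0.9945, 0.1045, 0.0000] o=[-0.0376, 0.3580, 0.0000] → [0.0068, -0.0651, 0.8255, 0.9945, 0.1045, 0.0000]
J3: z=[0.9945, 0.1045, 0.0000] o=[-0.0455, 0.4326, -0.3008] → [0.0383, -0.3643, 0.7505, 0.9945, 0.1045, 0.0000]
J4: z=[-0.1045, 0.9939, 0.0349] o=[-0.0451, 0.4288, -0.1909] → [0.2255, 0.0538, -0.8574, -0.1045, 0.9939, 0.0349]
J5: z=[-0.2539, -0.0606, 0.9653] o=[0.6600, 0.9279, 0.0259] → [-0.3314, 0.0769, -0.0823, -0.2539, -0.0606, 0.9653]
q̇ = J⁺·V = [-0.7600, 0.0770, -0.5490, -0.2930, 0.0810]

-0.7600 0.0770 -0.5490 -0.2930 0.0810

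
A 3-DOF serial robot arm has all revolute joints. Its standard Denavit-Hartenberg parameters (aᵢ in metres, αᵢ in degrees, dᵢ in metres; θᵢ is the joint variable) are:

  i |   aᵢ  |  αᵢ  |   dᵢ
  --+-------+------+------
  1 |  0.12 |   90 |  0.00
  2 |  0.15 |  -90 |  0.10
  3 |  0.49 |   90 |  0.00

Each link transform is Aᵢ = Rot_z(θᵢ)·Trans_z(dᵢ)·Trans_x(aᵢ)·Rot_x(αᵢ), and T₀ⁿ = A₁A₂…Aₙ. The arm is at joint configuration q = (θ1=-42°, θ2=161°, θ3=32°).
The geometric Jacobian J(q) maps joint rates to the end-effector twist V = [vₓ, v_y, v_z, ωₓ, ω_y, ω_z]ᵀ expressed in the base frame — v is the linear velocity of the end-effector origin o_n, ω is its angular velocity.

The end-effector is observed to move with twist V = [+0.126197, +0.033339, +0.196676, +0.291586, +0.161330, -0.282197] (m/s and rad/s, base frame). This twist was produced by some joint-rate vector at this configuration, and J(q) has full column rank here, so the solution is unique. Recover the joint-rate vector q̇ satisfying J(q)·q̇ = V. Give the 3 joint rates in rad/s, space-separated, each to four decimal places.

o_n = [-0.2014, 0.3962, 0.1841]
J₁: ẑ×o_n = [-0.3962, -0.2014, 0.0000], ω = ẑ
J2: z=[-0.6691, -0.7431, 0.0000] o=[0.0892, -0.0803, 0.0000] → [-0.1368, 0.1232, -0.5347, -0.6691, -0.7431, 0.0000]
J3: z=[-0.2419, 0.2178, -0.9455] o=[-0.0831, -0.0597, 0.0488] → [0.4605, 0.1445, -0.0845, -0.2419, 0.2178, -0.9455]
q̇ = J⁺·V = [-0.5980, -0.3150, -0.3340]

-0.5980 -0.3150 -0.3340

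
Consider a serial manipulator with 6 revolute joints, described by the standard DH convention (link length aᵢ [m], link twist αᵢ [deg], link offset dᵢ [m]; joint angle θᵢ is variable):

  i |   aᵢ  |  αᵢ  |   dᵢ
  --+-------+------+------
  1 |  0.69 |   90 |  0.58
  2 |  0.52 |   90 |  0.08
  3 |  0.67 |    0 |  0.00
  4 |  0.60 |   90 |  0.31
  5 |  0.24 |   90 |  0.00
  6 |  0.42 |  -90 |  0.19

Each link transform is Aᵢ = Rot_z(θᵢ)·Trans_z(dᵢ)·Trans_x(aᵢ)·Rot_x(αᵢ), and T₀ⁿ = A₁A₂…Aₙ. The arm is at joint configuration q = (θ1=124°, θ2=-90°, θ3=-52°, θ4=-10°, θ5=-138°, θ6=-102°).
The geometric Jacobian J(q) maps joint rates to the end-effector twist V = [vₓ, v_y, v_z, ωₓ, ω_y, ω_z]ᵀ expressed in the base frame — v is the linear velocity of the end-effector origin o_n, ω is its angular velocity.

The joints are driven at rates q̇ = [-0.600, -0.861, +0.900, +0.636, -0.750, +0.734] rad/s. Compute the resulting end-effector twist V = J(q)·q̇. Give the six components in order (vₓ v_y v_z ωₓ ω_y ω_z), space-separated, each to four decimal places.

1.8226 0.1489 -0.3310 1.1016 -1.7677 -1.0316

o_n = [-0.6652, -0.0374, -0.8840]
J₁: ẑ×o_n = [0.0374, -0.6652, 0.0000], ω = ẑ
J2: z=[0.8290, 0.5592, 0.0000] o=[-0.3858, 0.5720, 0.5800] → [-0.8186, 1.2137, -0.3490, 0.8290, 0.5592, 0.0000]
J3: z=[0.5592, -0.8290, -0.0000] o=[-0.3195, 0.6168, 0.0600] → [0.7826, 0.5279, -0.6524, 0.5592, -0.8290, -0.0000]
J4: z=[0.5592, -0.8290, -0.0000] o=[-0.7572, 0.3215, -0.3525] → [0.4406, 0.2972, -0.1245, 0.5592, -0.8290, -0.0000]
J5: z=[-0.3892, -0.2625, 0.8829] o=[-1.0231, -0.2317, -0.6342] → [-0.1060, 0.2187, 0.0183, -0.3892, -0.2625, 0.8829]
J6: z=[0.9054, -0.2857, 0.3141] o=[-0.9823, -0.0105, -0.5504] → [0.1037, 0.4016, 0.0662, 0.9054, -0.2857, 0.3141]
V = J·q̇ = [1.8226, 0.1489, -0.3310, 1.1016, -1.7677, -1.0316]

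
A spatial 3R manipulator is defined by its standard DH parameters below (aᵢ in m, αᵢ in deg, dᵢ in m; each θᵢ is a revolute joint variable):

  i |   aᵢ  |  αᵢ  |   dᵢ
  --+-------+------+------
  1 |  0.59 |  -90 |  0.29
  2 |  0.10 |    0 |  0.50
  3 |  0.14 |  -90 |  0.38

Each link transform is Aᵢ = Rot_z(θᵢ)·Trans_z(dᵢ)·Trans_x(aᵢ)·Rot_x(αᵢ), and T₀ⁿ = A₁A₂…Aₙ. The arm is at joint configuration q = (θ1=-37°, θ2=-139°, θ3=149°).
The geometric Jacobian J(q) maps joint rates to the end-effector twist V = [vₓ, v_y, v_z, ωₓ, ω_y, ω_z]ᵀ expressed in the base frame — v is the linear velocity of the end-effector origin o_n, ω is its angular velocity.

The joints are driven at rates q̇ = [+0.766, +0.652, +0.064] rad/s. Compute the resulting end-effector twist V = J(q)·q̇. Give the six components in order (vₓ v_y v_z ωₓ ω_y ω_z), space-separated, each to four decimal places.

-0.2173 0.7895 -0.0495 0.4309 0.5718 0.7660

o_n = [1.0506, 0.3102, 0.3313]
J₁: ẑ×o_n = [-0.3102, 1.0506, 0.0000], ω = ẑ
J2: z=[0.6018, 0.7986, 0.0000] o=[0.4712, -0.3551, 0.2900] → [0.0330, -0.0249, -0.0624, 0.6018, 0.7986, 0.0000]
J3: z=[0.6018, 0.7986, 0.0000] o=[0.7118, 0.0897, 0.3556] → [-0.0194, 0.0146, -0.1379, 0.6018, 0.7986, 0.0000]
V = J·q̇ = [-0.2173, 0.7895, -0.0495, 0.4309, 0.5718, 0.7660]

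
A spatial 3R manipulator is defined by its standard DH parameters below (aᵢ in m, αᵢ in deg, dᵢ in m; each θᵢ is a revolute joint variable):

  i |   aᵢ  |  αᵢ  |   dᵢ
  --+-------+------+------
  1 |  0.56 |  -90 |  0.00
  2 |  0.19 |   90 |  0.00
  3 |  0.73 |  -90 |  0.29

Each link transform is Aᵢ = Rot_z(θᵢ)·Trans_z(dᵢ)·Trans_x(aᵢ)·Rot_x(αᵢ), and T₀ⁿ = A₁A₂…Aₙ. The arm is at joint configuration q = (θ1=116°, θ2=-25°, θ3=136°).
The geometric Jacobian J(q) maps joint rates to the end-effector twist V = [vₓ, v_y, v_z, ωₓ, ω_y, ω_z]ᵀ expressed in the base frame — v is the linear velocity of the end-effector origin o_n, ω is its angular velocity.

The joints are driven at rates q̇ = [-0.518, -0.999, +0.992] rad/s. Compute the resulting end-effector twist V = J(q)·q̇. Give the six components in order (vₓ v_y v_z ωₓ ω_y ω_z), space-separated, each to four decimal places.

0.6682 -0.0238 -0.6384 1.0817 0.0611 0.3811

o_n = [-0.5144, -0.1021, 0.1212]
J₁: ẑ×o_n = [0.1021, -0.5144, 0.0000], ω = ẑ
J2: z=[-0.8988, -0.4384, 0.0000] o=[-0.2455, 0.5033, 0.0000] → [-0.0531, 0.1089, 0.4263, -0.8988, -0.4384, 0.0000]
J3: z=[0.1853, -0.3798, 0.9063] o=[-0.3210, 0.6581, 0.0803] → [0.6734, -0.1829, -0.2143, 0.1853, -0.3798, 0.9063]
V = J·q̇ = [0.6682, -0.0238, -0.6384, 1.0817, 0.0611, 0.3811]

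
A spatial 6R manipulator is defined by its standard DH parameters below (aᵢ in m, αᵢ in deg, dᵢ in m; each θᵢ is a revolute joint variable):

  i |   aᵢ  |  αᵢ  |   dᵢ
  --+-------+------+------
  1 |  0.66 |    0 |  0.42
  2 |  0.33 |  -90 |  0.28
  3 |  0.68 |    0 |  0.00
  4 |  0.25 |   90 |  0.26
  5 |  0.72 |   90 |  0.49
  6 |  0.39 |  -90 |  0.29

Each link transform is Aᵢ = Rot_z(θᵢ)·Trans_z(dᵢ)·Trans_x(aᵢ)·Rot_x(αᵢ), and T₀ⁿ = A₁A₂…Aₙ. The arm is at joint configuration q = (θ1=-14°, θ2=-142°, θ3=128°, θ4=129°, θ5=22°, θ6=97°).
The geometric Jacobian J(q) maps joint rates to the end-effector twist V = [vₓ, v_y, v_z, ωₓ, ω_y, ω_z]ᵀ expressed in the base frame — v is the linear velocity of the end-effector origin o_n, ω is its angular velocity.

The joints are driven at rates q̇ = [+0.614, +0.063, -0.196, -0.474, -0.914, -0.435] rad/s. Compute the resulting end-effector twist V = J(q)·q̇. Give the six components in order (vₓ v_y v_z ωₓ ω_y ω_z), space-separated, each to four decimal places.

o_n = [1.8028, 0.0918, 0.9238]
J₁: ẑ×o_n = [-0.0918, 1.8028, 0.0000], ω = ẑ
J2: z=[0.0000, 0.0000, 1.0000] o=[0.6404, -0.1597, 0.4200] → [-0.2515, 1.1624, 0.0000, 0.0000, 0.0000, 1.0000]
J3: z=[0.4067, -0.9135, 0.0000] o=[0.3389, -0.2939, 0.7000] → [-0.2045, -0.0910, 1.4942, 0.4067, -0.9135, 0.0000]
J4: z=[0.4067, -0.9135, 0.0000] o=[0.7214, -0.1236, 0.1642] → [-0.6940, -0.3090, 1.0755, 0.4067, -0.9135, 0.0000]
J5: z=[0.8901, 0.3963, -0.2250] o=[0.8785, -0.3383, 0.4077] → [0.3013, -0.6673, 0.0165, 0.8901, 0.3963, -0.2250]
J6: z=[-0.3001, 0.8813, 0.3650] o=[1.5616, -0.3294, 0.9480] → [-0.1750, 0.0808, -0.3390, -0.3001, 0.8813, 0.3650]
V = J·q̇ = [0.0976, 1.9192, -0.6703, -0.9555, -0.1335, 0.7238]

0.0976 1.9192 -0.6703 -0.9555 -0.1335 0.7238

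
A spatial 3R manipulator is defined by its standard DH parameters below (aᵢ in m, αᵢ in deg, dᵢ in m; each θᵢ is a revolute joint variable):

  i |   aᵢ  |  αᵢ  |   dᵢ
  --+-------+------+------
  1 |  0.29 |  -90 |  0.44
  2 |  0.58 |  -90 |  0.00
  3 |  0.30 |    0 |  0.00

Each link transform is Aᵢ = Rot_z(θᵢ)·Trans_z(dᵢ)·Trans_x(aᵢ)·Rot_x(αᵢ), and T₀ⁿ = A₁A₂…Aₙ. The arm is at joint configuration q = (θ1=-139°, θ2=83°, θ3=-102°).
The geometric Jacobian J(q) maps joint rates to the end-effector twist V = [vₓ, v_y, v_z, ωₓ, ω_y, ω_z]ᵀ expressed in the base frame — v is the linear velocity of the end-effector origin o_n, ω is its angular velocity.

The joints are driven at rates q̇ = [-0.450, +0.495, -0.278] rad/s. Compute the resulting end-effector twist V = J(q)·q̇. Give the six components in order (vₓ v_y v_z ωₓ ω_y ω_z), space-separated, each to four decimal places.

o_n = [-0.0740, -0.4531, -0.0738]
J₁: ẑ×o_n = [0.4531, -0.0740, 0.0000], ω = ẑ
J2: z=[0.6561, -0.7547, 0.0000] o=[-0.2189, -0.1903, 0.4400] → [0.3877, 0.3371, -0.0631, 0.6561, -0.7547, 0.0000]
J3: z=[0.7491, 0.6512, -0.1219] o=[-0.2722, -0.2366, -0.1357] → [0.0139, -0.0705, -0.2913, 0.7491, 0.6512, -0.1219]
V = J·q̇ = [-0.0158, 0.2197, 0.0497, 0.1165, -0.5546, -0.4161]

-0.0158 0.2197 0.0497 0.1165 -0.5546 -0.4161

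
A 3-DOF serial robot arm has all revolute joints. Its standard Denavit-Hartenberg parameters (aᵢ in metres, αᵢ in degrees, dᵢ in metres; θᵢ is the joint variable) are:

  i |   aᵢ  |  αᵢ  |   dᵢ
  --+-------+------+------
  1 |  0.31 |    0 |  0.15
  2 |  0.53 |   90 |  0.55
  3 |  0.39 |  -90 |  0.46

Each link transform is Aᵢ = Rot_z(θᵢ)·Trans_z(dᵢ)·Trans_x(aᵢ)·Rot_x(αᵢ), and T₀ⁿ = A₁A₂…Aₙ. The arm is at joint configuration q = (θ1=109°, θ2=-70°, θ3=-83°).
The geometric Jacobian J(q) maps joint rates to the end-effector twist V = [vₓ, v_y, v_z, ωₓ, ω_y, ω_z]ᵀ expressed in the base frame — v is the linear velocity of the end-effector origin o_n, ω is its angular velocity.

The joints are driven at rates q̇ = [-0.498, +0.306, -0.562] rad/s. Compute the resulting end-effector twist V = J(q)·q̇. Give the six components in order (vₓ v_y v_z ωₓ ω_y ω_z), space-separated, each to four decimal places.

-0.0220 -0.2284 -0.0267 -0.3537 0.4368 -0.1920

o_n = [0.6374, 0.2991, 0.3129]
J₁: ẑ×o_n = [-0.2991, 0.6374, 0.0000], ω = ẑ
J2: z=[0.0000, 0.0000, 1.0000] o=[-0.1009, 0.2931, 0.1500] → [-0.0060, 0.7383, 0.0000, 0.0000, 0.0000, 1.0000]
J3: z=[0.6293, -0.7771, 0.0000] o=[0.3110, 0.6267, 0.7000] → [0.3008, 0.2436, 0.0475, 0.6293, -0.7771, 0.0000]
V = J·q̇ = [-0.0220, -0.2284, -0.0267, -0.3537, 0.4368, -0.1920]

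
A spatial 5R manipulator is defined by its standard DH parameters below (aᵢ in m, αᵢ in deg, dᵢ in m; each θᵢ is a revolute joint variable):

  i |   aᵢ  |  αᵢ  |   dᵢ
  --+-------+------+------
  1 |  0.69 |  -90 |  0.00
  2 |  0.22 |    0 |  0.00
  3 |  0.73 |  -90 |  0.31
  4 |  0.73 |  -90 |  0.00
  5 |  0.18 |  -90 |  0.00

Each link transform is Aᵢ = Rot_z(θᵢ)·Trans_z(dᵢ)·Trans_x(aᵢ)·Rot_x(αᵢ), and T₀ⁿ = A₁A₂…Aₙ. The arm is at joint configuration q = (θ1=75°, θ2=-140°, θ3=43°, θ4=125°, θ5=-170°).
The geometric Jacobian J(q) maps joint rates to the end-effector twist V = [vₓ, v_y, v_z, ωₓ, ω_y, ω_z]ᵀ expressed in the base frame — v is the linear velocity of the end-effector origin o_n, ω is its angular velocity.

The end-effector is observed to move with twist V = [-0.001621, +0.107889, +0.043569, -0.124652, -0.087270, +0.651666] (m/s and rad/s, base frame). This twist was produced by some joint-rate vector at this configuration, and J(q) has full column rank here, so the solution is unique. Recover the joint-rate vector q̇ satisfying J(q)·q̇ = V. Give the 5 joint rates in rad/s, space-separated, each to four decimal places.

o_n = [0.2679, 0.4481, 0.5551]
J₁: ẑ×o_n = [-0.4481, 0.2679, 0.0000], ω = ẑ
J2: z=[-0.9659, 0.2588, 0.0000] o=[0.1786, 0.6665, 0.0000] → [0.1437, 0.5362, 0.1878, -0.9659, 0.2588, 0.0000]
J3: z=[-0.9659, 0.2588, 0.0000] o=[0.1350, 0.5037, 0.1414] → [0.1071, 0.3996, 0.0193, -0.9659, 0.2588, 0.0000]
J4: z=[0.2569, 0.9587, 0.1219] o=[-0.1875, 0.4980, 0.8660] → [-0.2920, 0.1354, -0.4494, 0.2569, 0.9587, 0.1219]
J5: z=[-0.5282, 0.2449, -0.8130] o=[0.4033, 0.3925, 0.4504] → [0.0708, 0.1654, 0.0038, -0.5282, 0.2449, -0.8130]
q̇ = J⁺·V = [0.0470, 0.1030, 0.4250, -0.0420, -0.7500]

0.0470 0.1030 0.4250 -0.0420 -0.7500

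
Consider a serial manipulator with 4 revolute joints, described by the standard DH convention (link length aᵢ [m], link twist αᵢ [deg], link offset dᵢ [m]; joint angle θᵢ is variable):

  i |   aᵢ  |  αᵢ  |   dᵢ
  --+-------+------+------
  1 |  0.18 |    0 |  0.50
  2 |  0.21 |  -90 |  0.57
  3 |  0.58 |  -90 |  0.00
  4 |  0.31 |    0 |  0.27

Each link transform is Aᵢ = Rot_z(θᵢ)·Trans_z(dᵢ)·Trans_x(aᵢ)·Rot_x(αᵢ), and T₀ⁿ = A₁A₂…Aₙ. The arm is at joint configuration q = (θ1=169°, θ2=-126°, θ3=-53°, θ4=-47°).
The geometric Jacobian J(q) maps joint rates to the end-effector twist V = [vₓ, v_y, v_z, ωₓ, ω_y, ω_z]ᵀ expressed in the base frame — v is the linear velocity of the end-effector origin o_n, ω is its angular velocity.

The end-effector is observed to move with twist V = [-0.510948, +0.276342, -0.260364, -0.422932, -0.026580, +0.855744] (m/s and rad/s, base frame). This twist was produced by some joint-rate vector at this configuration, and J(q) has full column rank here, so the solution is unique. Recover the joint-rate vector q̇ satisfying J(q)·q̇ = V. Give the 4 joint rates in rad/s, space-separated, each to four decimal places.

o_n = [0.3283, 0.8153, 1.5396]
J₁: ẑ×o_n = [-0.8153, 0.3283, 0.0000], ω = ẑ
J2: z=[0.0000, 0.0000, 1.0000] o=[-0.1767, 0.0343, 0.5000] → [-0.7809, 0.5050, 0.0000, 0.0000, 0.0000, 1.0000]
J3: z=[-0.6820, 0.7314, 0.0000] o=[-0.0231, 0.1776, 1.0700] → [0.3434, 0.3202, -0.6919, -0.6820, 0.7314, 0.0000]
J4: z=[0.5841, 0.5447, -0.6018] o=[0.2322, 0.4156, 1.5332] → [0.2440, -0.0616, 0.1811, 0.5841, 0.5447, -0.6018]
q̇ = J⁺·V = [0.8070, -0.1980, 0.2690, -0.4100]

0.8070 -0.1980 0.2690 -0.4100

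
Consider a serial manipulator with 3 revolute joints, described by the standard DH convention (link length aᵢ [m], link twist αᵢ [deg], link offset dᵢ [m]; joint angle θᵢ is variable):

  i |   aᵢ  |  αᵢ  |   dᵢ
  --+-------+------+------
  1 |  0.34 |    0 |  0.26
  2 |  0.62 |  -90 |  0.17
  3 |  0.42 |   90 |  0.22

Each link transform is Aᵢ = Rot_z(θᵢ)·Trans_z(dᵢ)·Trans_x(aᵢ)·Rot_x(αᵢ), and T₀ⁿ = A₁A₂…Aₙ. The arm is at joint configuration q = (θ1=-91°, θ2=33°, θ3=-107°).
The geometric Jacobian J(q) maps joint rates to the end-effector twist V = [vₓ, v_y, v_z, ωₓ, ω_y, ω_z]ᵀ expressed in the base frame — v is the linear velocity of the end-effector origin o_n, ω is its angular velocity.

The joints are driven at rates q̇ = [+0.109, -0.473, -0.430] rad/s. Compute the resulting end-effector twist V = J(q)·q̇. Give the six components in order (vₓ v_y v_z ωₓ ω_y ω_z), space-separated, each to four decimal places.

-0.1655 -0.0180 -0.0528 -0.3647 -0.2279 -0.3640

o_n = [0.4441, -0.6450, 0.8316]
J₁: ẑ×o_n = [0.6450, 0.4441, -0.0000], ω = ẑ
J2: z=[0.0000, 0.0000, 1.0000] o=[-0.0059, -0.3399, 0.2600] → [0.3051, 0.4500, -0.0000, 0.0000, 0.0000, 1.0000]
J3: z=[0.8480, 0.5299, 0.0000] o=[0.3226, -0.8657, 0.4300] → [0.2128, -0.3406, 0.1228, 0.8480, 0.5299, 0.0000]
V = J·q̇ = [-0.1655, -0.0180, -0.0528, -0.3647, -0.2279, -0.3640]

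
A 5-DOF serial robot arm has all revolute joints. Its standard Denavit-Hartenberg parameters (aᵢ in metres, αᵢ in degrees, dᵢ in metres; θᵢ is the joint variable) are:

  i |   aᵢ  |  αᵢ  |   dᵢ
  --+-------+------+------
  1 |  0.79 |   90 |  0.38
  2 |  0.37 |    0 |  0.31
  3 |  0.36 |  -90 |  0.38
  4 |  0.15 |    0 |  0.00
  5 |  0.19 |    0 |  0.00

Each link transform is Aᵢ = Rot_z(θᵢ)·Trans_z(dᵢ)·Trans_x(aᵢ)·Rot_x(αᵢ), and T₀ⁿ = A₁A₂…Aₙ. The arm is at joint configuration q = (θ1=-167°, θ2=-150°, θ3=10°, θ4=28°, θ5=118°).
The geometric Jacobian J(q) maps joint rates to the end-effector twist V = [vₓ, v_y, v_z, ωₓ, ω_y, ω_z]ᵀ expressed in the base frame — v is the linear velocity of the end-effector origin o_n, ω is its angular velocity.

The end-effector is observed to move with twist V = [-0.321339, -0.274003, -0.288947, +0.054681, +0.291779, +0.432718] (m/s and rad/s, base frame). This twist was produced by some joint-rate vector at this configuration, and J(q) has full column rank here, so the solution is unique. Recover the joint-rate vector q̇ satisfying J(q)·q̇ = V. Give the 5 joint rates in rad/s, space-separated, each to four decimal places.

o_n = [-0.3230, 0.4523, -0.0203]
J₁: ẑ×o_n = [-0.4523, -0.3230, 0.0000], ω = ẑ
J2: z=[-0.2250, 0.9744, 0.0000] o=[-0.7698, -0.1777, 0.3800] → [-0.3900, -0.0900, -0.5770, -0.2250, 0.9744, 0.0000]
J3: z=[-0.2250, 0.9744, 0.0000] o=[-0.5273, 0.1964, 0.1950] → [-0.2098, -0.0484, -0.2566, -0.2250, 0.9744, 0.0000]
J4: z=[-0.6263, -0.1446, -0.7660] o=[-0.3440, 0.6287, -0.0364] → [-0.1375, -0.0060, 0.1136, -0.6263, -0.1446, -0.7660]
J5: z=[-0.6263, -0.1446, -0.7660] o=[-0.2293, 0.5829, -0.1215] → [-0.1147, 0.1352, 0.0683, -0.6263, -0.1446, -0.7660]
q̇ = J⁺·V = [0.2910, 0.7550, -0.4830, 0.7820, -0.9670]

0.2910 0.7550 -0.4830 0.7820 -0.9670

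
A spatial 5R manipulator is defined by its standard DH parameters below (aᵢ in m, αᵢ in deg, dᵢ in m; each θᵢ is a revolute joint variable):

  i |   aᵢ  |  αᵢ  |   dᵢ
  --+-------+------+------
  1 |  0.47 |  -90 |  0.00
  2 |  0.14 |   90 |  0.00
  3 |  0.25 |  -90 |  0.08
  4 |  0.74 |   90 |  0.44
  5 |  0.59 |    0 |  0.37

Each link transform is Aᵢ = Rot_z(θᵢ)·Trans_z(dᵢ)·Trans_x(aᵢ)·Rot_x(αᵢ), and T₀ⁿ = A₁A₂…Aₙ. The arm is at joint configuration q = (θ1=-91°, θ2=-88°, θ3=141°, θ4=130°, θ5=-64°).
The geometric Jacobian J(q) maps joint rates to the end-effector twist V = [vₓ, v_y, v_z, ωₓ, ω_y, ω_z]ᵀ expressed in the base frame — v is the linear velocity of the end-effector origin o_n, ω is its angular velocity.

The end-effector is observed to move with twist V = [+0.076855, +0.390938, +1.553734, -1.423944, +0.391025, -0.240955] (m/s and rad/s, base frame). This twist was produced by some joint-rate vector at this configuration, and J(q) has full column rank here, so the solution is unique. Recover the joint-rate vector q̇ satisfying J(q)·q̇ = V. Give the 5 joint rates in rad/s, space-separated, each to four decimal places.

o_n = [-0.0226, -1.4019, 0.2487]
J₁: ẑ×o_n = [1.4019, -0.0226, 0.0000], ω = ẑ
J2: z=[0.9998, -0.0175, 0.0000] o=[-0.0082, -0.4699, 0.0000] → [-0.0043, -0.2487, -0.9321, 0.9998, -0.0175, 0.0000]
J3: z=[0.0174, 0.9992, 0.0349] o=[-0.0083, -0.4748, 0.1399] → [0.1411, -0.0024, -0.0019, 0.0174, 0.9992, 0.0349]
J4: z=[-0.7766, 0.0355, -0.6289] o=[0.1505, -0.3908, -0.0515] → [-0.6252, 0.3420, 0.7914, -0.7766, 0.0355, -0.6289]
J5: z=[0.4712, -0.6299, -0.6174] o=[-0.5006, -0.9493, 0.0215] → [-0.4226, -0.4022, 0.0879, 0.4712, -0.6299, -0.6174]
q̇ = J⁺·V = [0.4860, -0.8840, 0.5340, 0.8900, 0.3010]

0.4860 -0.8840 0.5340 0.8900 0.3010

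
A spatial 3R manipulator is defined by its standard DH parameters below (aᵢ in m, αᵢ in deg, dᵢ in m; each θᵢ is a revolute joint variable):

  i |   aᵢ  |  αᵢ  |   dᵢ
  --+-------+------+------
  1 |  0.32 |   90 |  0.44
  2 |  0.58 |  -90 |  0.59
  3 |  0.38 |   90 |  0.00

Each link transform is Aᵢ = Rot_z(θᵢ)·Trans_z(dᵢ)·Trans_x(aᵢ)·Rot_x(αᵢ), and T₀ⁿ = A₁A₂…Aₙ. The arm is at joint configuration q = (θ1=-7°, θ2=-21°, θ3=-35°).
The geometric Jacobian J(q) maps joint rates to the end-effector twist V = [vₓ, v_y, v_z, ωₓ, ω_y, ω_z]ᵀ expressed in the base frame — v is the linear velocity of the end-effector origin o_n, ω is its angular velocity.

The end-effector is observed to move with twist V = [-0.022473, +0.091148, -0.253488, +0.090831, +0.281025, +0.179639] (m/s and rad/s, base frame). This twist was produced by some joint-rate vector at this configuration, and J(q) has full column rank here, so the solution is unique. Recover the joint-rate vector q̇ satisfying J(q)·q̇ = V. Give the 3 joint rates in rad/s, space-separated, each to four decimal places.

o_n = [1.0450, -0.9423, 0.1206]
J₁: ẑ×o_n = [0.9423, 1.0450, -0.0000], ω = ẑ
J2: z=[-0.1219, -0.9925, 0.0000] o=[0.3176, -0.0390, 0.4400] → [0.3170, -0.0389, 0.8321, -0.1219, -0.9925, 0.0000]
J3: z=[0.3557, -0.0437, 0.9336] o=[0.7832, -0.6906, 0.2321] → [0.2399, 0.2842, -0.0781, 0.3557, -0.0437, 0.9336]
q̇ = J⁺·V = [0.0340, -0.2900, 0.1560]

0.0340 -0.2900 0.1560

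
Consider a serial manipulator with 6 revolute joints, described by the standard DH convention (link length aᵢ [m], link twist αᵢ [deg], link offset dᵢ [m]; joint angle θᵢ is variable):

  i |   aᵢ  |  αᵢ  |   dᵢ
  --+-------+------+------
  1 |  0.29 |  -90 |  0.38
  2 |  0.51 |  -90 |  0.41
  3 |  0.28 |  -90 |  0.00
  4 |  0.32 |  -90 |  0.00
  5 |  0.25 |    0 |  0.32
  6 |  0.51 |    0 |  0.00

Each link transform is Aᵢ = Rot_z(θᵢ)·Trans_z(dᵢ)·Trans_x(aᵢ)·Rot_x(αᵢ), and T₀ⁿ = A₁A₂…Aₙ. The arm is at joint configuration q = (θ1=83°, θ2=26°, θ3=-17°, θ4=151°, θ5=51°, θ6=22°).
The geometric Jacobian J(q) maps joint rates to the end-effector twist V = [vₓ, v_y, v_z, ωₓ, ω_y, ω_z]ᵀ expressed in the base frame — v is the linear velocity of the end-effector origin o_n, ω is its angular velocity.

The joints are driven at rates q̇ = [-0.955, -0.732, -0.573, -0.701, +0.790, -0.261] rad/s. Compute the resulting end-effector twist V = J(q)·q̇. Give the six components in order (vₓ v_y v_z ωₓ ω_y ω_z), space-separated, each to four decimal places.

0.3652 0.9397 0.2104 0.0922 -0.3703 -0.6585

o_n = [-0.9052, 0.3288, 0.4426]
J₁: ẑ×o_n = [-0.3288, -0.9052, 0.0000], ω = ẑ
J2: z=[-0.9925, 0.1219, 0.0000] o=[0.0353, 0.2878, 0.3800] → [0.0076, 0.0621, 0.0740, -0.9925, 0.1219, 0.0000]
J3: z=[-0.0534, -0.4351, -0.8988] o=[-0.3157, 0.7928, 0.1564] → [-0.5416, 0.5451, -0.2317, -0.0534, -0.4351, -0.8988]
J4: z=[0.9812, 0.1443, -0.1282] o=[-0.3677, 1.0416, 0.0391] → [-0.0331, -0.3271, -0.6219, 0.9812, 0.1443, -0.1282]
J5: z=[0.0432, -0.8114, -0.5829] o=[-0.3075, 0.8604, 0.2958] → [-0.4290, 0.3421, -0.5080, 0.0432, -0.8114, -0.5829]
J6: z=[0.0432, -0.8114, -0.5829] o=[-0.4547, 0.4836, 0.2604] → [-0.2380, 0.2547, -0.3722, 0.0432, -0.8114, -0.5829]
V = J·q̇ = [0.3652, 0.9397, 0.2104, 0.0922, -0.3703, -0.6585]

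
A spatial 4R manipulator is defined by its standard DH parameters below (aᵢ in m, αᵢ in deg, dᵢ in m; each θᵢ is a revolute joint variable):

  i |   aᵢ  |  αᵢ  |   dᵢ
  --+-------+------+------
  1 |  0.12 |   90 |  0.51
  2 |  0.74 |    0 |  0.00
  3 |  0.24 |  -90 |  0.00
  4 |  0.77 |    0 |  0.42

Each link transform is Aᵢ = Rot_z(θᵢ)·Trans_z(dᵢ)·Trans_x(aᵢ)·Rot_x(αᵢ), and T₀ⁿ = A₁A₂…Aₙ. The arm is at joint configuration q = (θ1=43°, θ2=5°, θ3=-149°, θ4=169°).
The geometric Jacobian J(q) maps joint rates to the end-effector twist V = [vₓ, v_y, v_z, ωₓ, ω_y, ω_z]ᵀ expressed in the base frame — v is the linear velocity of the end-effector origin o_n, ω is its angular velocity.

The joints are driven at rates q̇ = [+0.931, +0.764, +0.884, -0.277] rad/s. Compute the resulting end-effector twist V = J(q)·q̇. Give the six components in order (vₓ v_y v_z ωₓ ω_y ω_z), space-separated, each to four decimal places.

-1.2249 1.0808 1.6339 1.0049 -1.3163 1.1551

o_n = [1.0125, 1.1450, 0.5379]
J₁: ẑ×o_n = [-1.1450, 1.0125, 0.0000], ω = ẑ
J2: z=[0.6820, -0.7314, 0.0000] o=[0.0878, 0.0818, 0.5100] → [-0.0204, -0.0190, 1.4014, 0.6820, -0.7314, 0.0000]
J3: z=[0.6820, -0.7314, 0.0000] o=[0.6269, 0.5846, 0.5745] → [0.0268, 0.0249, 0.6642, 0.6820, -0.7314, 0.0000]
J4: z=[0.4299, 0.4009, -0.8090] o=[0.4849, 0.4522, 0.4334] → [0.6024, -0.4717, 0.0864, 0.4299, 0.4009, -0.8090]
V = J·q̇ = [-1.2249, 1.0808, 1.6339, 1.0049, -1.3163, 1.1551]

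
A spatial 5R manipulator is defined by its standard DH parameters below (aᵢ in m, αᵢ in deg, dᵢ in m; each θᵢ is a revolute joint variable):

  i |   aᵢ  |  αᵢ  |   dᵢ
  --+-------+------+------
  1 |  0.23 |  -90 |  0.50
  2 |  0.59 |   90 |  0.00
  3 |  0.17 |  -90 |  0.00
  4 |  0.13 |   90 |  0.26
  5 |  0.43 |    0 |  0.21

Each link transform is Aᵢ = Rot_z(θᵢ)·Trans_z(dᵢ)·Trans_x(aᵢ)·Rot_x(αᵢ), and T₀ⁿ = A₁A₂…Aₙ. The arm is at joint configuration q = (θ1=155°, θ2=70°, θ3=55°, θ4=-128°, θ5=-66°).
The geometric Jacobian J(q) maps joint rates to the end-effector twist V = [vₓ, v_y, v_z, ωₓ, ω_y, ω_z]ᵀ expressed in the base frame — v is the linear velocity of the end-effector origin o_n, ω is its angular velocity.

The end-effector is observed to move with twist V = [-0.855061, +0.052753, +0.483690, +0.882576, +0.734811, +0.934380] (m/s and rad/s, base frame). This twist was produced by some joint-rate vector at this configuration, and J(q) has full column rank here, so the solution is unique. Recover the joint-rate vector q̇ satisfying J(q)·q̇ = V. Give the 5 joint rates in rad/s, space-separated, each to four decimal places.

o_n = [-0.3914, 0.4321, -0.0200]
J₁: ẑ×o_n = [-0.4321, -0.3914, 0.0000], ω = ẑ
J2: z=[-0.4226, -0.9063, 0.0000] o=[-0.2085, 0.0972, 0.5000] → [0.4712, -0.2197, -0.3073, -0.4226, -0.9063, 0.0000]
J3: z=[-0.8517, 0.3971, 0.3420] o=[-0.3913, 0.1825, -0.0544] → [-0.0717, 0.0293, -0.2126, -0.8517, 0.3971, 0.3420]
J4: z=[0.0115, -0.6382, 0.7698] o=[-0.4804, 0.0704, -0.1460] → [-0.3589, 0.0671, 0.0610, 0.0115, -0.6382, 0.7698]
J5: z=[0.9372, 0.2752, 0.2142] o=[-0.5227, -0.0021, 0.1323] → [-0.1349, 0.1708, 0.3709, 0.9372, 0.2752, 0.2142]
q̇ = J⁺·V = [0.6240, -0.8890, -0.0520, 0.2900, 0.4900]

0.6240 -0.8890 -0.0520 0.2900 0.4900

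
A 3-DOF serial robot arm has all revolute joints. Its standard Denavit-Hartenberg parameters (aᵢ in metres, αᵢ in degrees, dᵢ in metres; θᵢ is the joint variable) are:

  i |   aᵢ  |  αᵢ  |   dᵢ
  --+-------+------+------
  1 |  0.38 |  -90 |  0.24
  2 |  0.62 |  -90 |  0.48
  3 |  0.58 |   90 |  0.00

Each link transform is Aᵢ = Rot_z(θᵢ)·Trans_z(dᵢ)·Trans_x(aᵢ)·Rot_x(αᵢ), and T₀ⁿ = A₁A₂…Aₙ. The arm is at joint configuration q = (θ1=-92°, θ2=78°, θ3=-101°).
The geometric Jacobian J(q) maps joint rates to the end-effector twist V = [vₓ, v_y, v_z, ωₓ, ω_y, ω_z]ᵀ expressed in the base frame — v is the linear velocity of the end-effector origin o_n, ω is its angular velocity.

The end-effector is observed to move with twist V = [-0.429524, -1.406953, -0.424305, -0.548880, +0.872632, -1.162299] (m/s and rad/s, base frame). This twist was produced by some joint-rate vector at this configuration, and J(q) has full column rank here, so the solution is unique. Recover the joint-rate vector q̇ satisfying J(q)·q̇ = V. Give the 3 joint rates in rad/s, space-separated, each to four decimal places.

-0.9810 -0.5790 0.8720

o_n = [1.0317, -0.5222, -0.2582]
J₁: ẑ×o_n = [0.5222, 1.0317, -0.0000], ω = ẑ
J2: z=[0.9994, -0.0349, 0.0000] o=[-0.0133, -0.3798, 0.2400] → [0.0174, 0.4979, -0.1059, 0.9994, -0.0349, 0.0000]
J3: z=[0.0341, 0.9776, -0.2079] o=[0.4619, -0.5253, -0.3665] → [0.1065, -0.1222, -0.5569, 0.0341, 0.9776, -0.2079]
q̇ = J⁺·V = [-0.9810, -0.5790, 0.8720]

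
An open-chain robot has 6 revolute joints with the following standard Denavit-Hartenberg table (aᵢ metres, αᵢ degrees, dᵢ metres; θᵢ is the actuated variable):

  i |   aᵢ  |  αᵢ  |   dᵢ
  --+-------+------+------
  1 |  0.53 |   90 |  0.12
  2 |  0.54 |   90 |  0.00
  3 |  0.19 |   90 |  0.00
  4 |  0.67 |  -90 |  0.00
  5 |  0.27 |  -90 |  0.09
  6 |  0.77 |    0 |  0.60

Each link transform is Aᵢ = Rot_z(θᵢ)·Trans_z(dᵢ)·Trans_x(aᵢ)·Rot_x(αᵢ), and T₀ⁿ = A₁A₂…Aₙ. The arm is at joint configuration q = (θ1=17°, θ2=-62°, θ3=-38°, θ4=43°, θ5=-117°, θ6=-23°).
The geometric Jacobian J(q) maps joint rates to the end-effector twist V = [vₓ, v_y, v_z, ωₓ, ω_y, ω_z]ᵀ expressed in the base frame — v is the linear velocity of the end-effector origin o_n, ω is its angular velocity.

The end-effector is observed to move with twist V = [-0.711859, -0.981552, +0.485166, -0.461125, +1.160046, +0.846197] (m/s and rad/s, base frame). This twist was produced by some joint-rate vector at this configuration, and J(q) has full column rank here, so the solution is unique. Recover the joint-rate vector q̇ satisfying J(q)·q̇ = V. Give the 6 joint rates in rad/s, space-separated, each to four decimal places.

0.8390 -0.3990 0.9920 0.8360 -0.9880 -0.3010

o_n = [-0.4266, 1.1213, -0.4458]
J₁: ẑ×o_n = [-1.1213, -0.4266, 0.0000], ω = ẑ
J2: z=[0.2924, -0.9563, 0.0000] o=[0.5068, 0.1550, 0.1200] → [0.5411, 0.1654, -0.6101, 0.2924, -0.9563, 0.0000]
J3: z=[-0.8444, -0.2581, -0.4695] o=[0.7493, 0.2291, -0.3568] → [0.4419, 0.4768, -1.0569, -0.8444, -0.2581, -0.4695]
J4: z=[-0.5068, 0.6691, 0.5436] o=[0.7823, 0.3615, -0.4890] → [-0.3842, -0.6353, 0.4238, -0.5068, 0.6691, 0.5436]
J5: z=[-0.7360, -0.6641, 0.1312] o=[0.4816, 0.5850, -1.0444] → [-0.4679, 0.3215, -0.9979, -0.7360, -0.6641, 0.1312]
J6: z=[-0.6299, 0.6010, -0.4919] o=[0.3485, 0.6453, -0.8002] → [0.4471, 0.6045, 0.1660, -0.6299, 0.6010, -0.4919]
q̇ = J⁺·V = [0.8390, -0.3990, 0.9920, 0.8360, -0.9880, -0.3010]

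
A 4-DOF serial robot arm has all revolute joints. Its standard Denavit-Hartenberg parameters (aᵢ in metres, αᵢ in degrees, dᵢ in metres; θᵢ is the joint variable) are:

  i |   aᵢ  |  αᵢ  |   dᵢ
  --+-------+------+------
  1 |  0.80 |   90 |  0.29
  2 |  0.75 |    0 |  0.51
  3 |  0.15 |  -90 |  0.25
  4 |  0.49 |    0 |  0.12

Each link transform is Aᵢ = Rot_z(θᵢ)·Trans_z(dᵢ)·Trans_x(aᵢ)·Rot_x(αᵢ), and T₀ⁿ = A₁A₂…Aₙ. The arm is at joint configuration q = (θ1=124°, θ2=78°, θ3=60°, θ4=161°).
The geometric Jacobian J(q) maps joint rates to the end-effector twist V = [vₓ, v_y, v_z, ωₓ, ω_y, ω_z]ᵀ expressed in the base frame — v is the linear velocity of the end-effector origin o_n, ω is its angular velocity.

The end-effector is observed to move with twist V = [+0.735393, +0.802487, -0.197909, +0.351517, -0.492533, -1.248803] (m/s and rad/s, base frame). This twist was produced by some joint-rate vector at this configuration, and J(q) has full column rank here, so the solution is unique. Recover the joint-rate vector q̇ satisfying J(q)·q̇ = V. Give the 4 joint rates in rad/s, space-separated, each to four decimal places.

o_n = [-0.1220, 1.2547, 0.7248]
J₁: ẑ×o_n = [-1.2547, -0.1220, 0.0000], ω = ẑ
J2: z=[0.8290, 0.5592, 0.0000] o=[-0.4474, 0.6632, 0.2900] → [0.2431, -0.3605, 0.3085, 0.8290, 0.5592, 0.0000]
J3: z=[0.8290, 0.5592, 0.0000] o=[-0.1117, 1.0777, 1.0236] → [-0.1671, 0.2477, 0.1525, 0.8290, 0.5592, 0.0000]
J4: z=[0.3742, -0.5547, -0.7431] o=[0.1579, 1.1251, 1.1240] → [0.3178, 0.3574, -0.1067, 0.3742, -0.5547, -0.7431]
q̇ = J⁺·V = [-0.5770, -0.6660, 0.6820, 0.9040]

-0.5770 -0.6660 0.6820 0.9040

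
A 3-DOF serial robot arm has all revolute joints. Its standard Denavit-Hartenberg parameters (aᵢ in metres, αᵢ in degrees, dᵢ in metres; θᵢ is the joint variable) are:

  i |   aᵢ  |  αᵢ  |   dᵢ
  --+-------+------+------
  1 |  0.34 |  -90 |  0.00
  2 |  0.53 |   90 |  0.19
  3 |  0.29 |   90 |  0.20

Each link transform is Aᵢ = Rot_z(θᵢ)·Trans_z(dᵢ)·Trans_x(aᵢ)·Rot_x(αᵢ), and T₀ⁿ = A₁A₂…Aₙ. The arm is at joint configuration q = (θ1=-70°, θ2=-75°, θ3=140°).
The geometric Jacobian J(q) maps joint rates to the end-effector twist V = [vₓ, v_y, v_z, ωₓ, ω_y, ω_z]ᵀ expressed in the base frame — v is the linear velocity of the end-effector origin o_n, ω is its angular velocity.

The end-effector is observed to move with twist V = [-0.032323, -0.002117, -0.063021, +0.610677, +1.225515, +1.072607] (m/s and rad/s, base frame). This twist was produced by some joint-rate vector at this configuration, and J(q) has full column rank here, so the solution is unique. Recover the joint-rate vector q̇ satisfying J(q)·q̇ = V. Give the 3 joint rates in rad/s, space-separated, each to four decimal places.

0.8200 0.9930 0.9760

o_n = [0.4312, -0.0841, 0.3491]
J₁: ẑ×o_n = [0.0841, 0.4312, -0.0000], ω = ẑ
J2: z=[0.9397, 0.3420, 0.0000] o=[0.1163, -0.3195, 0.0000] → [0.1194, -0.3281, 0.1135, 0.9397, 0.3420, 0.0000]
J3: z=[-0.3304, 0.9077, 0.2588] o=[0.3417, -0.3834, 0.5119] → [-0.2253, -0.0306, -0.1801, -0.3304, 0.9077, 0.2588]
q̇ = J⁺·V = [0.8200, 0.9930, 0.9760]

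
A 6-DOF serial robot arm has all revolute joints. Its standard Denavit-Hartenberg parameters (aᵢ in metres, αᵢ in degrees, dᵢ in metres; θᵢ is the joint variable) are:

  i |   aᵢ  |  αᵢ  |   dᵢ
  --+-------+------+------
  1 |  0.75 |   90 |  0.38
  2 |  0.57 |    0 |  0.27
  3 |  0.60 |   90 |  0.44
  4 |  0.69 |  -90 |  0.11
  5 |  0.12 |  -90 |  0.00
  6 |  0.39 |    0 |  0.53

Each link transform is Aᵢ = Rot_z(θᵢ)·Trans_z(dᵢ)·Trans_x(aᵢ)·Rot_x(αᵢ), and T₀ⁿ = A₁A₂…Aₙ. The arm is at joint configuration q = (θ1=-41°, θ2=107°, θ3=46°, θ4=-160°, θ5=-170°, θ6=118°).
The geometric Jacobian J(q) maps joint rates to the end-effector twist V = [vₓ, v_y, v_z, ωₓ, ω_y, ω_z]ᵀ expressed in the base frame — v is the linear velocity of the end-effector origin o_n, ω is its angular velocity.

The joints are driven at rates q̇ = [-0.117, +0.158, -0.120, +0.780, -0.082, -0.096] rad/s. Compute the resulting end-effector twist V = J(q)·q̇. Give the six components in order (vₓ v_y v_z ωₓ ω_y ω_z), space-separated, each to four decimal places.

0.1900 0.5437 0.0280 0.1640 -0.3025 0.4881

o_n = [0.3735, -1.3116, 1.3372]
J₁: ẑ×o_n = [1.3116, 0.3735, -0.0000], ω = ẑ
J2: z=[-0.6561, -0.7547, 0.0000] o=[0.5660, -0.4920, 0.3800] → [-0.7224, 0.6280, 0.3924, -0.6561, -0.7547, 0.0000]
J3: z=[-0.6561, -0.7547, 0.0000] o=[0.2631, -0.5865, 0.9251] → [-0.3110, 0.2704, 0.5591, -0.6561, -0.7547, 0.0000]
J4: z=[0.3426, -0.2978, 0.8910] o=[-0.4290, -0.5678, 1.1975] → [0.6211, 0.6672, -0.0158, 0.3426, -0.2978, 0.8910]
J5: z=[0.3865, 0.9091, 0.1553] o=[0.1995, -0.8015, 1.0011] → [0.3847, -0.1029, -0.3554, 0.3865, 0.9091, 0.1553]
J6: z=[0.4861, -0.3439, 0.8034] o=[0.1055, -0.7733, 1.0701] → [0.3407, 0.0855, -0.1695, 0.4861, -0.3439, 0.8034]
V = J·q̇ = [0.1900, 0.5437, 0.0280, 0.1640, -0.3025, 0.4881]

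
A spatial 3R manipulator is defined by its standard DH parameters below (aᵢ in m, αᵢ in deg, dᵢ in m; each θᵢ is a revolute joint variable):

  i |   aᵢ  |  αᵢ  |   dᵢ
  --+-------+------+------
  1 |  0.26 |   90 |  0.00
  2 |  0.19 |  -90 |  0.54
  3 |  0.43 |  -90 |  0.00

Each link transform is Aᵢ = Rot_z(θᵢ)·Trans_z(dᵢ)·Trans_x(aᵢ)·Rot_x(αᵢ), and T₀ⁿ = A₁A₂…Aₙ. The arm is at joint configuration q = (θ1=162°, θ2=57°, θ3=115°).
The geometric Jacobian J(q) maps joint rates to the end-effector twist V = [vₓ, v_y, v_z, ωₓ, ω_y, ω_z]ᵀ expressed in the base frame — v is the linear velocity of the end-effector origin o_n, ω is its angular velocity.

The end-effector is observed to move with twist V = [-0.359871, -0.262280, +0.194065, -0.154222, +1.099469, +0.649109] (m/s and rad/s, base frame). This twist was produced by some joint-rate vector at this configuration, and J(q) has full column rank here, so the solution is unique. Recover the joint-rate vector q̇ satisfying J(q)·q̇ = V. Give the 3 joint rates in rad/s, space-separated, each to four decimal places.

0.9650 0.9980 -0.5800

o_n = [-0.2051, 0.2247, 0.0069]
J₁: ẑ×o_n = [-0.2247, -0.2051, 0.0000], ω = ẑ
J2: z=[0.3090, 0.9511, 0.0000] o=[-0.2473, 0.0803, 0.0000] → [0.0066, -0.0021, 0.0045, 0.3090, 0.9511, 0.0000]
J3: z=[0.7976, -0.2592, 0.5446] o=[-0.1788, 0.6259, 0.1593] → [0.2580, 0.1072, -0.3268, 0.7976, -0.2592, 0.5446]
q̇ = J⁺·V = [0.9650, 0.9980, -0.5800]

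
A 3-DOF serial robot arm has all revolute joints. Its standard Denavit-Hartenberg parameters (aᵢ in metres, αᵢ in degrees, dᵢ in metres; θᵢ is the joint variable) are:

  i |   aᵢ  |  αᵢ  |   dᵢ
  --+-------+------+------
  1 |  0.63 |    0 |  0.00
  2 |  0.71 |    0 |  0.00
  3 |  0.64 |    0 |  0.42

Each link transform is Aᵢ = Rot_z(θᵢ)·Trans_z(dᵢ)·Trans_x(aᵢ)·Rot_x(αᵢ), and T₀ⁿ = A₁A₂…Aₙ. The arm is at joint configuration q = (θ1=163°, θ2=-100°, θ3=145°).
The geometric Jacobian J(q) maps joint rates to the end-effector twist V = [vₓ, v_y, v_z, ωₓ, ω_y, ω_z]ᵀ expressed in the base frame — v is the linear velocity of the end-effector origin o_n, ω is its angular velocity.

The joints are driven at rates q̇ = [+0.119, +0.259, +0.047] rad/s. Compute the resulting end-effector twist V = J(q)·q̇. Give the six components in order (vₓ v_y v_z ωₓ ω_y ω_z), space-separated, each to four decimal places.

o_n = [-0.8452, 0.5163, 0.4200]
J₁: ẑ×o_n = [-0.5163, -0.8452, 0.0000], ω = ẑ
J2: z=[0.0000, 0.0000, 1.0000] o=[-0.6025, 0.1842, 0.0000] → [-0.3322, -0.2428, 0.0000, 0.0000, 0.0000, 1.0000]
J3: z=[0.0000, 0.0000, 1.0000] o=[-0.2801, 0.8168, 0.0000] → [0.3005, -0.5651, 0.0000, 0.0000, 0.0000, 1.0000]
V = J·q̇ = [-0.1334, -0.1900, 0.0000, 0.0000, 0.0000, 0.4250]

-0.1334 -0.1900 0.0000 0.0000 0.0000 0.4250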